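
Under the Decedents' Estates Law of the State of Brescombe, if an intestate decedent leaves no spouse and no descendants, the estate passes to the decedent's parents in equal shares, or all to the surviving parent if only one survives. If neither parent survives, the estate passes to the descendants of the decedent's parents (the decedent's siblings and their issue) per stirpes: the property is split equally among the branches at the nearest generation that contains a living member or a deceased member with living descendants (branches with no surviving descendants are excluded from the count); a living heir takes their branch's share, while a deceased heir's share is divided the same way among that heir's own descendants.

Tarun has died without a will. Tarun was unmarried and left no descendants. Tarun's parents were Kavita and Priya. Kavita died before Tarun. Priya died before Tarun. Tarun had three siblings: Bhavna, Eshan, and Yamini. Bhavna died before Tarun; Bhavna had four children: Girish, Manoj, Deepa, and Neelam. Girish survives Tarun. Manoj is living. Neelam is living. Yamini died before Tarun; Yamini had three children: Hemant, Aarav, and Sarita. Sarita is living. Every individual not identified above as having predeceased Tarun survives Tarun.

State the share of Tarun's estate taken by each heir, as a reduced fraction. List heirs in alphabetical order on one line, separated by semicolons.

Neither parent survives and there are no descendants, so the estate passes to Tarun's siblings and their issue per stirpes.
The estate is divided into 3 equal shares of 1/3 among Bhavna, Eshan, Yamini.
Bhavna predeceased; the 1/3 allotted to Bhavna's branch passes to Bhavna's issue by representation.
The 1/3 is divided into 4 equal shares of 1/12 among Girish, Manoj, Deepa, Neelam.
Girish is living and takes 1/12.
Manoj is living and takes 1/12.
Deepa is living and takes 1/12.
Neelam is living and takes 1/12.
Eshan is living and takes 1/3.
Yamini predeceased; the 1/3 allotted to Yamini's branch passes to Yamini's issue by representation.
The 1/3 is divided into 3 equal shares of 1/9 among Hemant, Aarav, Sarita.
Hemant is living and takes 1/9.
Aarav is living and takes 1/9.
Sarita is living and takes 1/9.

Aarav 1/9; Deepa 1/12; Eshan 1/3; Girish 1/12; Hemant 1/9; Manoj 1/12; Neelam 1/12; Sarita 1/9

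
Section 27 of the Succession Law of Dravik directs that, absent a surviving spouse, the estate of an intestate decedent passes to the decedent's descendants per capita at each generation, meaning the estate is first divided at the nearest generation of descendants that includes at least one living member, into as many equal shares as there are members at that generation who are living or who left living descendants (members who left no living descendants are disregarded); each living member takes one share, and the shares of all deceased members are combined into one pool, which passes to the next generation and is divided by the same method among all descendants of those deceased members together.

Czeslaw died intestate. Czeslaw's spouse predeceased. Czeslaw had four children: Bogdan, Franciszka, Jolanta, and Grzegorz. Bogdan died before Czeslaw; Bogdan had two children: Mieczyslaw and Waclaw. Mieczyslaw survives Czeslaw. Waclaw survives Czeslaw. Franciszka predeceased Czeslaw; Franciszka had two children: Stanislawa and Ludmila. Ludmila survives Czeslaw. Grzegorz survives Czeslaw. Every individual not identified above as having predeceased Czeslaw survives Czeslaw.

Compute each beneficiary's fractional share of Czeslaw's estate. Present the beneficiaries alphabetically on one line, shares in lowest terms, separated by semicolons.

Grzegorz 1/4; Jolanta 1/4; Ludmila 1/8; Mieczyslaw 1/8; Stanislawa 1/8; Waclaw 1/8

There is no surviving spouse, so the entire estate passes to Czeslaw's descendants per capita at each generation.
At generation 1 (Bogdan, Franciszka, Jolanta, Grzegorz) there are 4 shares of (1)/4 = 1/4 each.
Living: Jolanta and Grzegorz — each takes 1/4.
Deceased: Bogdan and Franciszka. Their combined 1/2 is pooled and carried to generation 2.
At generation 2 (Mieczyslaw, Waclaw, Stanislawa, Ludmila) there are 4 shares of (1/2)/4 = 1/8 each.
Living: Mieczyslaw, Waclaw, Stanislawa, and Ludmila — each takes 1/8.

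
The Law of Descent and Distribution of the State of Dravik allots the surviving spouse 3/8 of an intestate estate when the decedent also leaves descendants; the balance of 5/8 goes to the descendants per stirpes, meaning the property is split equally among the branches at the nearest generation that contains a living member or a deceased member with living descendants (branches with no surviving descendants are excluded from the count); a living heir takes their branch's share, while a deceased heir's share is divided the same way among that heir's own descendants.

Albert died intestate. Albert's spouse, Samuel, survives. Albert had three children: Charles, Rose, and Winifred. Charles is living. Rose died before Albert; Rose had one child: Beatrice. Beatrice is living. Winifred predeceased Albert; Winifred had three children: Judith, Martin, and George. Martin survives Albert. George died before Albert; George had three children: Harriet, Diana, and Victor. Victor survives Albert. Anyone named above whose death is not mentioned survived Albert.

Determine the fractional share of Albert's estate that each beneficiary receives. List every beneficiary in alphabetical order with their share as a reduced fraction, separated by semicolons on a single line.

Beatrice 5/24; Charles 5/24; Diana 5/216; Harriet 5/216; Judith 5/72; Martin 5/72; Samuel 3/8; Victor 5/216

Samuel, as surviving spouse, takes 3/8.
The remaining 5/8 passes to Albert's descendants per stirpes.
The 5/8 is divided into 3 equal shares of 5/24 among Charles, Rose, Winifred.
Charles is living and takes 5/24.
Rose predeceased; the 5/24 allotted to Rose's branch passes to Rose's issue by representation.
Beatrice is the sole taker at this level and receives the full 5/24.
Winifred predeceased; the 5/24 allotted to Winifred's branch passes to Winifred's issue by representation.
The 5/24 is divided into 3 equal shares of 5/72 among Judith, Martin, George.
Judith is living and takes 5/72.
Martin is living and takes 5/72.
George predeceased; the 5/72 allotted to George's branch passes to George's issue by representation.
The 5/72 is divided into 3 equal shares of 5/216 among Harriet, Diana, Victor.
Harriet is living and takes 5/216.
Diana is living and takes 5/216.
Victor is living and takes 5/216.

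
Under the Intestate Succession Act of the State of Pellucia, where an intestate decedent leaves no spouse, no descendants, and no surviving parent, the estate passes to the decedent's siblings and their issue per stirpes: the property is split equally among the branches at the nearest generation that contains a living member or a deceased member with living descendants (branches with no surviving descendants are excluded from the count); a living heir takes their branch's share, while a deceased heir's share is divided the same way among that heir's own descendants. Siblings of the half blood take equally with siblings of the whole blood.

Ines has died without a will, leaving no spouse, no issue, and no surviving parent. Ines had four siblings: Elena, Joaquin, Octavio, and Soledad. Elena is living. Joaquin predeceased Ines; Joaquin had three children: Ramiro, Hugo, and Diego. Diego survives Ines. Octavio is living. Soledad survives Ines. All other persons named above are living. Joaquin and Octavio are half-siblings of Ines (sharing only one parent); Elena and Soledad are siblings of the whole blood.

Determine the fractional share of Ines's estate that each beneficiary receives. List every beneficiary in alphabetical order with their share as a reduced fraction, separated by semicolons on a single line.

Diego 1/12; Elena 1/4; Hugo 1/12; Octavio 1/4; Ramiro 1/12; Soledad 1/4

No spouse, descendants, or parent survives, so the estate passes to Ines's siblings per stirpes.
Half-blood and whole-blood siblings take equally under the stated rule.
The estate is divided into 4 equal shares of 1/4 among Elena, Joaquin, Octavio, Soledad.
Elena is living and takes 1/4.
Joaquin predeceased; the 1/4 allotted to Joaquin's branch passes to Joaquin's issue by representation.
The 1/4 is divided into 3 equal shares of 1/12 among Ramiro, Hugo, Diego.
Ramiro is living and takes 1/12.
Hugo is living and takes 1/12.
Diego is living and takes 1/12.
Octavio is living and takes 1/4.
Soledad is living and takes 1/4.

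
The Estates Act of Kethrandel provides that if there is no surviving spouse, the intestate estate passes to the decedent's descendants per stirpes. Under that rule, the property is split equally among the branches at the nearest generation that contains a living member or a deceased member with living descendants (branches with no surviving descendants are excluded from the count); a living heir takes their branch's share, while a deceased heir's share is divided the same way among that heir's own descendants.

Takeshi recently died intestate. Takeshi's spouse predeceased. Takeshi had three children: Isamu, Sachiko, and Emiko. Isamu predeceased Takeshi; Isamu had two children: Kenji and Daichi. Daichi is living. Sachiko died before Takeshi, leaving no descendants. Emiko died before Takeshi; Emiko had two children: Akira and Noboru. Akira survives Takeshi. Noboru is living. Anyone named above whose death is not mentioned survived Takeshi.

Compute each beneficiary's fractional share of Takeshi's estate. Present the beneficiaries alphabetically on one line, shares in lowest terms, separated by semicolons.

There is no surviving spouse, so the entire estate passes to Takeshi's descendants per stirpes.
Sachiko left no surviving issue, so that branch lapses and is disregarded.
The estate is divided into 2 equal shares of 1/2 among Isamu, Emiko.
Isamu predeceased; the 1/2 allotted to Isamu's branch passes to Isamu's issue by representation.
The 1/2 is divided into 2 equal shares of 1/4 among Kenji, Daichi.
Kenji is living and takes 1/4.
Daichi is living and takes 1/4.
Emiko predeceased; the 1/2 allotted to Emiko's branch passes to Emiko's issue by representation.
The 1/2 is divided into 2 equal shares of 1/4 among Akira, Noboru.
Akira is living and takes 1/4.
Noboru is living and takes 1/4.

Akira 1/4; Daichi 1/4; Kenji 1/4; Noboru 1/4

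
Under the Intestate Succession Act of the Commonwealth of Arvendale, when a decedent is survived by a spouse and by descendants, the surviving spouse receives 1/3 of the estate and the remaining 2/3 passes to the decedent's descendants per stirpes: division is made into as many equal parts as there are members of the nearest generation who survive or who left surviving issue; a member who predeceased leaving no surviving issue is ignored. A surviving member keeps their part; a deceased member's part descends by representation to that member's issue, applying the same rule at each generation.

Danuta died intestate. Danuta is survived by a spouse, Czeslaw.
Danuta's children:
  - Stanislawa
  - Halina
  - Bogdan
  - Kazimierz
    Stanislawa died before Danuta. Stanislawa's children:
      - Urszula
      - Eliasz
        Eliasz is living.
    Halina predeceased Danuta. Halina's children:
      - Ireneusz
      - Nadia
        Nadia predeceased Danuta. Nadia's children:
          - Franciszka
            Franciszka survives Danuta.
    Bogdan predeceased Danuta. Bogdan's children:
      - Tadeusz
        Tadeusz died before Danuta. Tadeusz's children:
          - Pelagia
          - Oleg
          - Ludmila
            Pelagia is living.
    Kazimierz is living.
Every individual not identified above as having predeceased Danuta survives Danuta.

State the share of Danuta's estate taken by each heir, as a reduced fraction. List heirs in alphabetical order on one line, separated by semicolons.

Czeslaw 1/3; Eliasz 1/12; Franciszka 1/12; Ireneusz 1/12; Kazimierz 1/6; Ludmila 1/18; Oleg 1/18; Pelagia 1/18; Urszula 1/12

Czeslaw, as surviving spouse, takes 1/3.
The remaining 2/3 passes to Danuta's descendants per stirpes.
The 2/3 is divided into 4 equal shares of 1/6 among Stanislawa, Halina, Bogdan, Kazimierz.
Stanislawa predeceased; the 1/6 allotted to Stanislawa's branch passes to Stanislawa's issue by representation.
The 1/6 is divided into 2 equal shares of 1/12 among Urszula, Eliasz.
Urszula is living and takes 1/12.
Eliasz is living and takes 1/12.
Halina predeceased; the 1/6 allotted to Halina's branch passes to Halina's issue by representation.
The 1/6 is divided into 2 equal shares of 1/12 among Ireneusz, Nadia.
Ireneusz is living and takes 1/12.
Nadia predeceased; the 1/12 allotted to Nadia's branch passes to Nadia's issue by representation.
Franciszka is the sole taker at this level and receives the full 1/12.
Bogdan predeceased; the 1/6 allotted to Bogdan's branch passes to Bogdan's issue by representation.
Tadeusz's line is the sole branch at this level, so the full 1/6 passes to Tadeusz's issue by representation.
The 1/6 is divided into 3 equal shares of 1/18 among Pelagia, Oleg, Ludmila.
Pelagia is living and takes 1/18.
Oleg is living and takes 1/18.
Ludmila is living and takes 1/18.
Kazimierz is living and takes 1/6.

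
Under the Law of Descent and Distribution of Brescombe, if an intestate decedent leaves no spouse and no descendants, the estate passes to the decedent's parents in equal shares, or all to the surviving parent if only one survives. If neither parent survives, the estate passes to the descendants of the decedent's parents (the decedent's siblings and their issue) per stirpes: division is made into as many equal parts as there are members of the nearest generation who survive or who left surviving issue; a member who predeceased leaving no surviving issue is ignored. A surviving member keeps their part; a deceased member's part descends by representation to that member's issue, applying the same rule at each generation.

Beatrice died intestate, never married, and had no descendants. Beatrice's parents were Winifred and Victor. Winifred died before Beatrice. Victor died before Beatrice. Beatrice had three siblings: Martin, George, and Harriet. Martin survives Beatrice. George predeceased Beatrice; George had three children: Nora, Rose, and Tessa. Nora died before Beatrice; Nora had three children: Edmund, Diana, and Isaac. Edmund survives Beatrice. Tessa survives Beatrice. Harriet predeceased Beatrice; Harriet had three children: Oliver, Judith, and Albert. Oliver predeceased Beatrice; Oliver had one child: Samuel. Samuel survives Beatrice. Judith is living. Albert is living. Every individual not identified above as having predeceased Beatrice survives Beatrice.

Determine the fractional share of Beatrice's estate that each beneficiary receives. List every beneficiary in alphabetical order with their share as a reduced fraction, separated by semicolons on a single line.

Albert 1/9; Diana 1/27; Edmund 1/27; Isaac 1/27; Judith 1/9; Martin 1/3; Rose 1/9; Samuel 1/9; Tessa 1/9

Neither parent survives and there are no descendants, so the estate passes to Beatrice's siblings and their issue per stirpes.
The estate is divided into 3 equal shares of 1/3 among Martin, George, Harriet.
Martin is living and takes 1/3.
George predeceased; the 1/3 allotted to George's branch passes to George's issue by representation.
The 1/3 is divided into 3 equal shares of 1/9 among Nora, Rose, Tessa.
Nora predeceased; the 1/9 allotted to Nora's branch passes to Nora's issue by representation.
The 1/9 is divided into 3 equal shares of 1/27 among Edmund, Diana, Isaac.
Edmund is living and takes 1/27.
Diana is living and takes 1/27.
Isaac is living and takes 1/27.
Rose is living and takes 1/9.
Tessa is living and takes 1/9.
Harriet predeceased; the 1/3 allotted to Harriet's branch passes to Harriet's issue by representation.
The 1/3 is divided into 3 equal shares of 1/9 among Oliver, Judith, Albert.
Oliver predeceased; the 1/9 allotted to Oliver's branch passes to Oliver's issue by representation.
Samuel is the sole taker at this level and receives the full 1/9.
Judith is living and takes 1/9.
Albert is living and takes 1/9.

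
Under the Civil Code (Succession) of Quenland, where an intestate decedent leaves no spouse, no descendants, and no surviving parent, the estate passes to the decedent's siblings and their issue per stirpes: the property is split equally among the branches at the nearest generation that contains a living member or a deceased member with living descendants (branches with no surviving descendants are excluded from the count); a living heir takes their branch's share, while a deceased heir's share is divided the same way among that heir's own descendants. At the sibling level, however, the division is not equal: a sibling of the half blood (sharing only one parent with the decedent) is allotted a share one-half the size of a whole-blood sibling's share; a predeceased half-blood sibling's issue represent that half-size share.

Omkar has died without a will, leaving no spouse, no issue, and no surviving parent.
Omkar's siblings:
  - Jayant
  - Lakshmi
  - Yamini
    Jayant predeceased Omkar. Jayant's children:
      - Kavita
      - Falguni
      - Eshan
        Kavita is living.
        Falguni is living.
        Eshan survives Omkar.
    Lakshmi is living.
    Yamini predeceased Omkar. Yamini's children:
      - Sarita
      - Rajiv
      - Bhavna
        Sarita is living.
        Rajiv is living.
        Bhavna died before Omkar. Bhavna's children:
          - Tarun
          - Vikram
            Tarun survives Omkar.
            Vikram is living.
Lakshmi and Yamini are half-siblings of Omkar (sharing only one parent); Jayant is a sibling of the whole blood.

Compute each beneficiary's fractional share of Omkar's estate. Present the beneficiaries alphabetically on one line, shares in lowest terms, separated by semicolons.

No spouse, descendants, or parent survives, so the estate passes to Omkar's siblings per stirpes.
Half-blood siblings count for one-half the weight of whole-blood siblings at the initial division.
Dividing 1 in proportion to weights (total weight 2): Jayant (weight 1) → 1/2; Lakshmi (weight 1/2) → 1/4; Yamini (weight 1/2) → 1/4.
Jayant predeceased; the 1/2 allotted to Jayant's branch passes to Jayant's issue by representation.
The 1/2 is divided into 3 equal shares of 1/6 among Kavita, Falguni, Eshan.
Kavita is living and takes 1/6.
Falguni is living and takes 1/6.
Eshan is living and takes 1/6.
Lakshmi is living and takes 1/4.
Yamini predeceased; the 1/4 allotted to Yamini's branch passes to Yamini's issue by representation.
The 1/4 is divided into 3 equal shares of 1/12 among Sarita, Rajiv, Bhavna.
Sarita is living and takes 1/12.
Rajiv is living and takes 1/12.
Bhavna predeceased; the 1/12 allotted to Bhavna's branch passes to Bhavna's issue by representation.
The 1/12 is divided into 2 equal shares of 1/24 among Tarun, Vikram.
Tarun is living and takes 1/24.
Vikram is living and takes 1/24.

Eshan 1/6; Falguni 1/6; Kavita 1/6; Lakshmi 1/4; Rajiv 1/12; Sarita 1/12; Tarun 1/24; Vikram 1/24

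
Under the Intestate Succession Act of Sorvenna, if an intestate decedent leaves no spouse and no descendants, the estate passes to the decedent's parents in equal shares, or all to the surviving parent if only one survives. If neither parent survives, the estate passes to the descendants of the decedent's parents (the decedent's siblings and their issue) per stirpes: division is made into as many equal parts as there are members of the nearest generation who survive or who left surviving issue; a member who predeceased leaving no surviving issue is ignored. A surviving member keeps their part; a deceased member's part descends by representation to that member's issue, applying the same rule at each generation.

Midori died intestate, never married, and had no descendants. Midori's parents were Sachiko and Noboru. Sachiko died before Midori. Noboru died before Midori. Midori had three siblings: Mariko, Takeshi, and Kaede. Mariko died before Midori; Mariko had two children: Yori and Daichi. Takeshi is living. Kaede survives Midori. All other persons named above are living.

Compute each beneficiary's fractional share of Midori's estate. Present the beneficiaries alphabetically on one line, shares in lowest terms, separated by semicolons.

Daichi 1/6; Kaede 1/3; Takeshi 1/3; Yori 1/6

Neither parent survives and there are no descendants, so the estate passes to Midori's siblings and their issue per stirpes.
The estate is divided into 3 equal shares of 1/3 among Mariko, Takeshi, Kaede.
Mariko predeceased; the 1/3 allotted to Mariko's branch passes to Mariko's issue by representation.
The 1/3 is divided into 2 equal shares of 1/6 among Yori, Daichi.
Yori is living and takes 1/6.
Daichi is living and takes 1/6.
Takeshi is living and takes 1/3.
Kaede is living and takes 1/3.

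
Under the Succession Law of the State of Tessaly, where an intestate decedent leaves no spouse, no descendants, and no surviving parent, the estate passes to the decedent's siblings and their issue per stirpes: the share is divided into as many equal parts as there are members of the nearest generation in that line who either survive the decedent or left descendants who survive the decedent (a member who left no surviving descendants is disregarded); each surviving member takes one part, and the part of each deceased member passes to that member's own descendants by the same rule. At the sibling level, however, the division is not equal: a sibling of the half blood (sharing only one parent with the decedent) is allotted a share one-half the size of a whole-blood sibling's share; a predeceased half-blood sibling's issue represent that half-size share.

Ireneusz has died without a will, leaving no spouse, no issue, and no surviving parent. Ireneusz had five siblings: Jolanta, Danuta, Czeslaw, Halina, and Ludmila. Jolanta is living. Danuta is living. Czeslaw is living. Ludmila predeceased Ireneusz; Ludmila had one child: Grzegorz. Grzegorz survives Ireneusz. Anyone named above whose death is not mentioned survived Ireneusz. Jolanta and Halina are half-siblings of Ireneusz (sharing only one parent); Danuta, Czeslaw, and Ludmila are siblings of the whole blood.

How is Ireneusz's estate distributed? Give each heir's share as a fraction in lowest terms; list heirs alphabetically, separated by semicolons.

No spouse, descendants, or parent survives, so the estate passes to Ireneusz's siblings per stirpes.
Half-blood siblings count for one-half the weight of whole-blood siblings at the initial division.
Dividing 1 in proportion to weights (total weight 4): Jolanta (weight 1/2) → 1/8; Danuta (weight 1) → 1/4; Czeslaw (weight 1) → 1/4; Halina (weight 1/2) → 1/8; Ludmila (weight 1) → 1/4.
Jolanta is living and takes 1/8.
Danuta is living and takes 1/4.
Czeslaw is living and takes 1/4.
Halina is living and takes 1/8.
Ludmila predeceased; the 1/4 allotted to Ludmila's branch passes to Ludmila's issue by representation.
Grzegorz is the sole taker at this level and receives the full 1/4.

Czeslaw 1/4; Danuta 1/4; Grzegorz 1/4; Halina 1/8; Jolanta 1/8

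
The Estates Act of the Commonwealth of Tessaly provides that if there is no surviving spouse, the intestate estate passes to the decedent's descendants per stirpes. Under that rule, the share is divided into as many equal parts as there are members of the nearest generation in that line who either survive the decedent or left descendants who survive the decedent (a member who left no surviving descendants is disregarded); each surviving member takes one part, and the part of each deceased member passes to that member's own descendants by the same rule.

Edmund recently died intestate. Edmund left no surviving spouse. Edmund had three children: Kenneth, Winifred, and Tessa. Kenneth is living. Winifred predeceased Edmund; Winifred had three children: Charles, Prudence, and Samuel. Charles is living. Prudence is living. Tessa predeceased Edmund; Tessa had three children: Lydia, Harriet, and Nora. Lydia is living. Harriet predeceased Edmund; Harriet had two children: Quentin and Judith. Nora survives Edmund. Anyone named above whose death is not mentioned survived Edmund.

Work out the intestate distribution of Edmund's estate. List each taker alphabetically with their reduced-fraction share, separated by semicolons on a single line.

There is no surviving spouse, so the entire estate passes to Edmund's descendants per stirpes.
The estate is divided into 3 equal shares of 1/3 among Kenneth, Winifred, Tessa.
Kenneth is living and takes 1/3.
Winifred predeceased; the 1/3 allotted to Winifred's branch passes to Winifred's issue by representation.
The 1/3 is divided into 3 equal shares of 1/9 among Charles, Prudence, Samuel.
Charles is living and takes 1/9.
Prudence is living and takes 1/9.
Samuel is living and takes 1/9.
Tessa predeceased; the 1/3 allotted to Tessa's branch passes to Tessa's issue by representation.
The 1/3 is divided into 3 equal shares of 1/9 among Lydia, Harriet, Nora.
Lydia is living and takes 1/9.
Harriet predeceased; the 1/9 allotted to Harriet's branch passes to Harriet's issue by representation.
The 1/9 is divided into 2 equal shares of 1/18 among Quentin, Judith.
Quentin is living and takes 1/18.
Judith is living and takes 1/18.
Nora is living and takes 1/9.

Charles 1/9; Judith 1/18; Kenneth 1/3; Lydia 1/9; Nora 1/9; Prudence 1/9; Quentin 1/18; Samuel 1/9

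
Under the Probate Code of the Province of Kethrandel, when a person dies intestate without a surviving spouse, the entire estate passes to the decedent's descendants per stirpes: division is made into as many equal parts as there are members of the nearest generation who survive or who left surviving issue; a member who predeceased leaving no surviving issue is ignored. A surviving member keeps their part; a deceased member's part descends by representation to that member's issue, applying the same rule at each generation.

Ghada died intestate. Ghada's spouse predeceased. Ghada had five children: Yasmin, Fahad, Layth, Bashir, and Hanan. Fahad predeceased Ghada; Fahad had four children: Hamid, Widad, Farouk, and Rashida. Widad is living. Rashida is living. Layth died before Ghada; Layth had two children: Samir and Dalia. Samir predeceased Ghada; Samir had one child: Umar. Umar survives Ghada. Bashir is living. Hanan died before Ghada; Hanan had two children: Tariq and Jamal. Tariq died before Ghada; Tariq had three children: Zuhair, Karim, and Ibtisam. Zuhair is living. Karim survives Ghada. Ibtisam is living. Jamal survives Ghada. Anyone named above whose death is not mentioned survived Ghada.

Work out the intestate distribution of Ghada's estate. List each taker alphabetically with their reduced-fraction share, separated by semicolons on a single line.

There is no surviving spouse, so the entire estate passes to Ghada's descendants per stirpes.
The estate is divided into 5 equal shares of 1/5 among Yasmin, Fahad, Layth, Bashir, Hanan.
Yasmin is living and takes 1/5.
Fahad predeceased; the 1/5 allotted to Fahad's branch passes to Fahad's issue by representation.
The 1/5 is divided into 4 equal shares of 1/20 among Hamid, Widad, Farouk, Rashida.
Hamid is living and takes 1/20.
Widad is living and takes 1/20.
Farouk is living and takes 1/20.
Rashida is living and takes 1/20.
Layth predeceased; the 1/5 allotted to Layth's branch passes to Layth's issue by representation.
The 1/5 is divided into 2 equal shares of 1/10 among Samir, Dalia.
Samir predeceased; the 1/10 allotted to Samir's branch passes to Samir's issue by representation.
Umar is the sole taker at this level and receives the full 1/10.
Dalia is living and takes 1/10.
Bashir is living and takes 1/5.
Hanan predeceased; the 1/5 allotted to Hanan's branch passes to Hanan's issue by representation.
The 1/5 is divided into 2 equal shares of 1/10 among Tariq, Jamal.
Tariq predeceased; the 1/10 allotted to Tariq's branch passes to Tariq's issue by representation.
The 1/10 is divided into 3 equal shares of 1/30 among Zuhair, Karim, Ibtisam.
Zuhair is living and takes 1/30.
Karim is living and takes 1/30.
Ibtisam is living and takes 1/30.
Jamal is living and takes 1/10.

Bashir 1/5; Dalia 1/10; Farouk 1/20; Hamid 1/20; Ibtisam 1/30; Jamal 1/10; Karim 1/30; Rashida 1/20; Umar 1/10; Widad 1/20; Yasmin 1/5; Zuhair 1/30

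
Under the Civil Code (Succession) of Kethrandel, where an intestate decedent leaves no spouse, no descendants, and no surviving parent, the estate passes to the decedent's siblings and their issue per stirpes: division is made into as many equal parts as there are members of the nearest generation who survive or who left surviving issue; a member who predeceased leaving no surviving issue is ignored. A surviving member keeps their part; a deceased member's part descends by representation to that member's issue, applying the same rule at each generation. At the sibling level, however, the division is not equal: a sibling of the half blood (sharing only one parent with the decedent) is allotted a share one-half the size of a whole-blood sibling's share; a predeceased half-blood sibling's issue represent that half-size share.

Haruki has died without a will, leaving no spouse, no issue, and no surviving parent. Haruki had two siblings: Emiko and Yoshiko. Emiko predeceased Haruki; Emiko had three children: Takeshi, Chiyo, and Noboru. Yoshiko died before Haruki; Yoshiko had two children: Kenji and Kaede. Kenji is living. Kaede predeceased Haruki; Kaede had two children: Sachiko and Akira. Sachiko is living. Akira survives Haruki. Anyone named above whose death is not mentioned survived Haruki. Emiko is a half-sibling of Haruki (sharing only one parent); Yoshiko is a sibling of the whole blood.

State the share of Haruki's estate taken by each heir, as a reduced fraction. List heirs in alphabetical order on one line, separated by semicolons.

Akira 1/6; Chiyo 1/9; Kenji 1/3; Noboru 1/9; Sachiko 1/6; Takeshi 1/9

No spouse, descendants, or parent survives, so the estate passes to Haruki's siblings per stirpes.
Half-blood siblings count for one-half the weight of whole-blood siblings at the initial division.
Dividing 1 in proportion to weights (total weight 3/2): Emiko (weight 1/2) → 1/3; Yoshiko (weight 1) → 2/3.
Emiko predeceased; the 1/3 allotted to Emiko's branch passes to Emiko's issue by representation.
The 1/3 is divided into 3 equal shares of 1/9 among Takeshi, Chiyo, Noboru.
Takeshi is living and takes 1/9.
Chiyo is living and takes 1/9.
Noboru is living and takes 1/9.
Yoshiko predeceased; the 2/3 allotted to Yoshiko's branch passes to Yoshiko's issue by representation.
The 2/3 is divided into 2 equal shares of 1/3 among Kenji, Kaede.
Kenji is living and takes 1/3.
Kaede predeceased; the 1/3 allotted to Kaede's branch passes to Kaede's issue by representation.
The 1/3 is divided into 2 equal shares of 1/6 among Sachiko, Akira.
Sachiko is living and takes 1/6.
Akira is living and takes 1/6.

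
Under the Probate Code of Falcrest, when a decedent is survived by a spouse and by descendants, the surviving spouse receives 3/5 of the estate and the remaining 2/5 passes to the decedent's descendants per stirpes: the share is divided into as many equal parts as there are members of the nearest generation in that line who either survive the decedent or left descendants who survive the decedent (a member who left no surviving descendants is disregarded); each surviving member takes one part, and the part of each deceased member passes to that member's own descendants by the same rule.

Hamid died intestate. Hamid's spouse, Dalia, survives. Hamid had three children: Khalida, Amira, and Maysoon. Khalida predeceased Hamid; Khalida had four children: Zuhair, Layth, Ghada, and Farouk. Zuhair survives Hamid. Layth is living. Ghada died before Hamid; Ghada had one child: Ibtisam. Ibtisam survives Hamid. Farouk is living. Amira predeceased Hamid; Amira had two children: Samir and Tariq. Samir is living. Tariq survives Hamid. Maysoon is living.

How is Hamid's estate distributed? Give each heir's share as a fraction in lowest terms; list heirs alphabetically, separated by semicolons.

Dalia 3/5; Farouk 1/30; Ibtisam 1/30; Layth 1/30; Maysoon 2/15; Samir 1/15; Tariq 1/15; Zuhair 1/30

Dalia, as surviving spouse, takes 3/5.
The remaining 2/5 passes to Hamid's descendants per stirpes.
The 2/5 is divided into 3 equal shares of 2/15 among Khalida, Amira, Maysoon.
Khalida predeceased; the 2/15 allotted to Khalida's branch passes to Khalida's issue by representation.
The 2/15 is divided into 4 equal shares of 1/30 among Zuhair, Layth, Ghada, Farouk.
Zuhair is living and takes 1/30.
Layth is living and takes 1/30.
Ghada predeceased; the 1/30 allotted to Ghada's branch passes to Ghada's issue by representation.
Ibtisam is the sole taker at this level and receives the full 1/30.
Farouk is living and takes 1/30.
Amira predeceased; the 2/15 allotted to Amira's branch passes to Amira's issue by representation.
The 2/15 is divided into 2 equal shares of 1/15 among Samir, Tariq.
Samir is living and takes 1/15.
Tariq is living and takes 1/15.
Maysoon is living and takes 2/15.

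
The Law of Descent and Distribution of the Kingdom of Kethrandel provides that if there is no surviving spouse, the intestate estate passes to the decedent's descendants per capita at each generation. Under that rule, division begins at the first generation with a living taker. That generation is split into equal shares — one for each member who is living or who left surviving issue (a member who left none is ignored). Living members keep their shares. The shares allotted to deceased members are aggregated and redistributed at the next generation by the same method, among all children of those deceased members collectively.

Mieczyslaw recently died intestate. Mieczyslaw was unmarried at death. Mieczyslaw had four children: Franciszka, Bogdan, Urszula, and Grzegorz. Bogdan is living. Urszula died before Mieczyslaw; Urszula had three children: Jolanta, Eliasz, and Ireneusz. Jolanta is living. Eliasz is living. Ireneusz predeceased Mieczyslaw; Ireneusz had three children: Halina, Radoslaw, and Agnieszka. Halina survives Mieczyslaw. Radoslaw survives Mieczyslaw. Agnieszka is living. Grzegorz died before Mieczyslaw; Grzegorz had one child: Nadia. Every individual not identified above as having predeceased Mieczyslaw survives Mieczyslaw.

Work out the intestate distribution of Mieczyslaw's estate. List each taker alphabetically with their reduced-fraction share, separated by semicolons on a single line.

There is no surviving spouse, so the entire estate passes to Mieczyslaw's descendants per capita at each generation.
At generation 1 (Franciszka, Bogdan, Urszula, Grzegorz) there are 4 shares of (1)/4 = 1/4 each.
Living: Franciszka and Bogdan — each takes 1/4.
Deceased: Urszula and Grzegorz. Their combined 1/2 is pooled and carried to generation 2.
At generation 2 (Jolanta, Eliasz, Ireneusz, Nadia) there are 4 shares of (1/2)/4 = 1/8 each.
Living: Jolanta, Eliasz, and Nadia — each takes 1/8.
Deceased: Ireneusz. That 1/8 share is carried to generation 3.
At generation 3 (Halina, Radoslaw, Agnieszka) there are 3 shares of (1/8)/3 = 1/24 each.
Living: Halina, Radoslaw, and Agnieszka — each takes 1/24.

Agnieszka 1/24; Bogdan 1/4; Eliasz 1/8; Franciszka 1/4; Halina 1/24; Jolanta 1/8; Nadia 1/8; Radoslaw 1/24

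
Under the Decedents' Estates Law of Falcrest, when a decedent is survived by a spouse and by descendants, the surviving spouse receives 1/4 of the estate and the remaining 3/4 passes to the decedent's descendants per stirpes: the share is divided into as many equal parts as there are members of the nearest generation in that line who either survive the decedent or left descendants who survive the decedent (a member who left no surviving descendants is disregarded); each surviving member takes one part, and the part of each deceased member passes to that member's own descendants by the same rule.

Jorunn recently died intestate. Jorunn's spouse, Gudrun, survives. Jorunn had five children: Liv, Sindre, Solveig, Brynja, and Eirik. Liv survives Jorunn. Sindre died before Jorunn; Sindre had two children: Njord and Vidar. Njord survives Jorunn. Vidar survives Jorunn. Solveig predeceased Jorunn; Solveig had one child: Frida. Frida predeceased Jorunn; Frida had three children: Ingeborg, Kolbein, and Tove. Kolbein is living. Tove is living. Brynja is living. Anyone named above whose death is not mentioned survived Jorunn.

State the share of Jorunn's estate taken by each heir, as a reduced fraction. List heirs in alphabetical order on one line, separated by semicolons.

Gudrun, as surviving spouse, takes 1/4.
The remaining 3/4 passes to Jorunn's descendants per stirpes.
The 3/4 is divided into 5 equal shares of 3/20 among Liv, Sindre, Solveig, Brynja, Eirik.
Liv is living and takes 3/20.
Sindre predeceased; the 3/20 allotted to Sindre's branch passes to Sindre's issue by representation.
The 3/20 is divided into 2 equal shares of 3/40 among Njord, Vidar.
Njord is living and takes 3/40.
Vidar is living and takes 3/40.
Solveig predeceased; the 3/20 allotted to Solveig's branch passes to Solveig's issue by representation.
Frida's line is the sole branch at this level, so the full 3/20 passes to Frida's issue by representation.
The 3/20 is divided into 3 equal shares of 1/20 among Ingeborg, Kolbein, Tove.
Ingeborg is living and takes 1/20.
Kolbein is living and takes 1/20.
Tove is living and takes 1/20.
Brynja is living and takes 3/20.
Eirik is living and takes 3/20.

Brynja 3/20; Eirik 3/20; Gudrun 1/4; Ingeborg 1/20; Kolbein 1/20; Liv 3/20; Njord 3/40; Tove 1/20; Vidar 3/40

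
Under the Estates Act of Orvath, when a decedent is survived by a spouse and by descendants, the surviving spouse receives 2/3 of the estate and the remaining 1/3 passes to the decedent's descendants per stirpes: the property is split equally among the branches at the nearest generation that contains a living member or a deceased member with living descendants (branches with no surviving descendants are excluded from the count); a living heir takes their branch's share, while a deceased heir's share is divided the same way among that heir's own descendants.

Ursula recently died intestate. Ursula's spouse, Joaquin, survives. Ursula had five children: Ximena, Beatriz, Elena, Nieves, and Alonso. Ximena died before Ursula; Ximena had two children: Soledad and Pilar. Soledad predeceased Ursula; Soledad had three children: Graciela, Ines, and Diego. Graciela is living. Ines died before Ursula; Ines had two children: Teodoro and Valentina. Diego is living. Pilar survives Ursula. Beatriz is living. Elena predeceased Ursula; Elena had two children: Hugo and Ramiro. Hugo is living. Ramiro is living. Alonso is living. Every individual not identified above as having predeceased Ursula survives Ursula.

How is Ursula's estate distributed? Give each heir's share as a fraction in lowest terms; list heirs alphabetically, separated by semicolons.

Joaquin, as surviving spouse, takes 2/3.
The remaining 1/3 passes to Ursula's descendants per stirpes.
The 1/3 is divided into 5 equal shares of 1/15 among Ximena, Beatriz, Elena, Nieves, Alonso.
Ximena predeceased; the 1/15 allotted to Ximena's branch passes to Ximena's issue by representation.
The 1/15 is divided into 2 equal shares of 1/30 among Soledad, Pilar.
Soledad predeceased; the 1/30 allotted to Soledad's branch passes to Soledad's issue by representation.
The 1/30 is divided into 3 equal shares of 1/90 among Graciela, Ines, Diego.
Graciela is living and takes 1/90.
Ines predeceased; the 1/90 allotted to Ines's branch passes to Ines's issue by representation.
The 1/90 is divided into 2 equal shares of 1/180 among Teodoro, Valentina.
Teodoro is living and takes 1/180.
Valentina is living and takes 1/180.
Diego is living and takes 1/90.
Pilar is living and takes 1/30.
Beatriz is living and takes 1/15.
Elena predeceased; the 1/15 allotted to Elena's branch passes to Elena's issue by representation.
The 1/15 is divided into 2 equal shares of 1/30 among Hugo, Ramiro.
Hugo is living and takes 1/30.
Ramiro is living and takes 1/30.
Nieves is living and takes 1/15.
Alonso is living and takes 1/15.

Alonso 1/15; Beatriz 1/15; Diego 1/90; Graciela 1/90; Hugo 1/30; Joaquin 2/3; Nieves 1/15; Pilar 1/30; Ramiro 1/30; Teodoro 1/180; Valentina 1/180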